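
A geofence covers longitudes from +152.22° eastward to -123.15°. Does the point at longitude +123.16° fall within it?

No

Band width going east from +152.22° to -123.15°: ((-123.15 − 152.22) mod 360) = 84.63°.
Offset of +123.16° east of the west edge: ((123.16 − 152.22) mod 360) = 330.94°.
330.94° > 84.63° ⇒ outside.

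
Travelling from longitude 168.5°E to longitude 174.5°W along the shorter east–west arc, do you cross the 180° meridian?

Naïve |-174.5 − 168.5| = 343.0° > 180°, so the shorter arc goes the other way round — across 180°.
Signed shortest Δλ = ((-174.5 − 168.5 + 180) mod 360) − 180 = 17.0°.
Going east by 17.0° from +168.5° passes through 180° before reaching -174.5°.

Yes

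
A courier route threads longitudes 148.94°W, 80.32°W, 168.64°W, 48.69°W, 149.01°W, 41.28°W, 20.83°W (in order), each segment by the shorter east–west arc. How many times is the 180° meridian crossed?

0

Leg 1: -148.94° → -80.32°, shortest Δλ = 68.62° (east) — does not cross 180°.
Leg 2: -80.32° → -168.64°, shortest Δλ = -88.32° (west) — does not cross 180°.
Leg 3: -168.64° → -48.69°, shortest Δλ = 119.95° (east) — does not cross 180°.
Leg 4: -48.69° → -149.01°, shortest Δλ = -100.32° (west) — does not cross 180°.
Leg 5: -149.01° → -41.28°, shortest Δλ = 107.73° (east) — does not cross 180°.
Leg 6: -41.28° → -20.83°, shortest Δλ = 20.45° (east) — does not cross 180°.
Total crossings: 0.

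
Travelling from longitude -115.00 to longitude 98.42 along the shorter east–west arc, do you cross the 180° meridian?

Yes

Naïve |98.42 − -115.00| = 213.42° > 180°, so the shorter arc goes the other way round — across 180°.
Signed shortest Δλ = ((98.42 − -115.00 + 180) mod 360) − 180 = -146.58°.
Going west by 146.58° from -115.00° passes through 180° before reaching +98.42°.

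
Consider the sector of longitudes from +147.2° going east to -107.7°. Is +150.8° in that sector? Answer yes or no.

Yes

Band width going east from +147.2° to -107.7°: ((-107.7 − 147.2) mod 360) = 105.1°.
Offset of +150.8° east of the west edge: ((150.8 − 147.2) mod 360) = 3.6°.
3.6° ≤ 105.1° ⇒ inside.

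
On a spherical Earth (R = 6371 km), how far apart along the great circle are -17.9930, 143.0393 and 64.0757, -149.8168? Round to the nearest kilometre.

10750 km

Δλ = -149.8168 − 143.0393 = -292.8561°; wrapped into (−180°, 180°]: 67.1439°.
Δφ = 64.0757 − -17.9930 = 82.0687°.
a = sin²(Δφ/2) + cos φ₁ · cos φ₂ · sin²(Δλ/2) = 0.558156.
c = 2·atan2(√a, √(1−a)) = 1.68737 rad → d = 6371·c ≈ 10750.25 km.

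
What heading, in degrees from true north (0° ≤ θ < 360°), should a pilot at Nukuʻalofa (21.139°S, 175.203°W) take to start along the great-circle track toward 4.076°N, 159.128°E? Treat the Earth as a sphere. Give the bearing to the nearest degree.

312°

Δλ = 159.128 − -175.203 = 334.331°; wrapped into (−180°, 180°]: -25.669°.
θ = atan2( sin Δλ · cos φ₂ , cos φ₁ · sin φ₂ − sin φ₁ · cos φ₂ · cos Δλ )
  = atan2(-0.43208, 0.39052) = -47.892° → normalised to [0°, 360°): 312.108°.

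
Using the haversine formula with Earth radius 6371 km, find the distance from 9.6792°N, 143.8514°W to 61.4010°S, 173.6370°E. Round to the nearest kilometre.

Δλ = 173.6370 − -143.8514 = 317.4884°; wrapped into (−180°, 180°]: -42.5116°.
Δφ = -61.4010 − 9.6792 = -71.0802°.
a = sin²(Δφ/2) + cos φ₁ · cos φ₂ · sin²(Δλ/2) = 0.399895.
c = 2·atan2(√a, √(1−a)) = 1.36922 rad → d = 6371·c ≈ 8723.32 km.

8723 km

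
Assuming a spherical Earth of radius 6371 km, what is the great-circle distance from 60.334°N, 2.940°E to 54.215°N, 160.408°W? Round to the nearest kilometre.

7193 km

Δλ = -160.408 − 2.940 = -163.348°.
Δφ = 54.215 − 60.334 = -6.119°.
a = sin²(Δφ/2) + cos φ₁ · cos φ₂ · sin²(Δλ/2) = 0.286196.
c = 2·atan2(√a, √(1−a)) = 1.12895 rad → d = 6371·c ≈ 7192.55 km.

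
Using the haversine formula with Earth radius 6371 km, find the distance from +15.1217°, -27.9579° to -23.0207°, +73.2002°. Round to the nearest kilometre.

Δλ = 73.2002 − -27.9579 = 101.1581°.
Δφ = -23.0207 − 15.1217 = -38.1424°.
a = sin²(Δφ/2) + cos φ₁ · cos φ₂ · sin²(Δλ/2) = 0.636978.
c = 2·atan2(√a, √(1−a)) = 1.84830 rad → d = 6371·c ≈ 11775.52 km.

11776 km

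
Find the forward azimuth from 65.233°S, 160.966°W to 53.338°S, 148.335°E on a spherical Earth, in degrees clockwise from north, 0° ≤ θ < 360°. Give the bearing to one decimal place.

Δλ = 148.335 − -160.966 = 309.301°; wrapped into (−180°, 180°]: -50.699°.
θ = atan2( sin Δλ · cos φ₂ , cos φ₁ · sin φ₂ − sin φ₁ · cos φ₂ · cos Δλ )
  = atan2(-0.46205, 0.00736) = -89.088° → normalised to [0°, 360°): 270.912°.

270.9°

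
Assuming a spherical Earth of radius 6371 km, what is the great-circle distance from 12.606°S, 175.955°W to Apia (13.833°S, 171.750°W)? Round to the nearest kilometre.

475 km

Δλ = -171.750 − -175.955 = 4.205°.
Δφ = -13.833 − -12.606 = -1.227°.
a = sin²(Δφ/2) + cos φ₁ · cos φ₂ · sin²(Δλ/2) = 0.001390.
c = 2·atan2(√a, √(1−a)) = 0.07458 rad → d = 6371·c ≈ 475.18 km.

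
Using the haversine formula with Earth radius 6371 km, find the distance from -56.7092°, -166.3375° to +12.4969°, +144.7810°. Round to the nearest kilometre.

8909 km

Δλ = 144.7810 − -166.3375 = 311.1185°; wrapped into (−180°, 180°]: -48.8815°.
Δφ = 12.4969 − -56.7092 = 69.2061°.
a = sin²(Δφ/2) + cos φ₁ · cos φ₂ · sin²(Δλ/2) = 0.414235.
c = 2·atan2(√a, √(1−a)) = 1.39841 rad → d = 6371·c ≈ 8909.29 km.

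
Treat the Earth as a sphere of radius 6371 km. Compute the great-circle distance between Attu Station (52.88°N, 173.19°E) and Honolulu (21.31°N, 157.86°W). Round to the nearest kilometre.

4290 km

Δλ = -157.86 − 173.19 = -331.05°; wrapped into (−180°, 180°]: 28.95°.
Δφ = 21.31 − 52.88 = -31.57°.
a = sin²(Δφ/2) + cos φ₁ · cos φ₂ · sin²(Δλ/2) = 0.109127.
c = 2·atan2(√a, √(1−a)) = 0.67333 rad → d = 6371·c ≈ 4289.81 km.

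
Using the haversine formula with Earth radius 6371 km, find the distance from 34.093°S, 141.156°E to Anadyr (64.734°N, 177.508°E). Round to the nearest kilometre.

11435 km

Δλ = 177.508 − 141.156 = 36.352°.
Δφ = 64.734 − -34.093 = 98.827°.
a = sin²(Δφ/2) + cos φ₁ · cos φ₂ · sin²(Δλ/2) = 0.611119.
c = 2·atan2(√a, √(1−a)) = 1.79491 rad → d = 6371·c ≈ 11435.35 km.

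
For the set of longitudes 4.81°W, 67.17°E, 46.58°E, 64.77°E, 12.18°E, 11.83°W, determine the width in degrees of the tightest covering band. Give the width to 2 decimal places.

79.00°

Sort the longitudes: -11.83°, -4.81°, +12.18°, +46.58°, +64.77°, +67.17°.
Eastward gaps between consecutive values (wrapping around): 7.02°, 16.99°, 34.40°, 18.19°, 2.40°, 281.00°.
Largest gap = 281.00° ⇒ minimal covering band is its complement: 360° − 281.00° = 79.00°.
Band runs from -11.83° eastward to +67.17°.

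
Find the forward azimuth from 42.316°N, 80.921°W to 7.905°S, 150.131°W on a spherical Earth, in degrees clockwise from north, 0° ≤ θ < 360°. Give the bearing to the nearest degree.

250°

Δλ = -150.131 − -80.921 = -69.210°.
θ = atan2( sin Δλ · cos φ₂ , cos φ₁ · sin φ₂ − sin φ₁ · cos φ₂ · cos Δλ )
  = atan2(-0.92600, -0.33838) = -110.073° → normalised to [0°, 360°): 249.927°.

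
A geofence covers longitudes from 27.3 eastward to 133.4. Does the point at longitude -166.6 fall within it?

Band width going east from +27.3° to +133.4°: ((133.4 − 27.3) mod 360) = 106.1°.
Offset of -166.6° east of the west edge: ((-166.6 − 27.3) mod 360) = 166.1°.
166.1° > 106.1° ⇒ outside.

No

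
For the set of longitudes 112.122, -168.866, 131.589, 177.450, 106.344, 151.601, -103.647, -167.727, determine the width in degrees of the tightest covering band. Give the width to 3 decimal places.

Sort the longitudes: -168.866°, -167.727°, -103.647°, +106.344°, +112.122°, +131.589°, +151.601°, +177.450°.
Eastward gaps between consecutive values (wrapping around): 1.139°, 64.080°, 209.991°, 5.778°, 19.467°, 20.012°, 25.849°, 13.684°.
Largest gap = 209.991° ⇒ minimal covering band is its complement: 360° − 209.991° = 150.009°.
Band runs from +106.344° eastward to -103.647°, crossing the antimeridian.

150.009°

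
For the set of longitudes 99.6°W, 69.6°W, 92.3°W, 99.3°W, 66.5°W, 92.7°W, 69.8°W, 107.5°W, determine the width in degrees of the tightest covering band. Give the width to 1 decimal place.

41.0°

Sort the longitudes: -107.5°, -99.6°, -99.3°, -92.7°, -92.3°, -69.8°, -69.6°, -66.5°.
Eastward gaps between consecutive values (wrapping around): 7.9°, 0.3°, 6.6°, 0.4°, 22.5°, 0.2°, 3.1°, 319.0°.
Largest gap = 319.0° ⇒ minimal covering band is its complement: 360° − 319.0° = 41.0°.
Band runs from -107.5° eastward to -66.5°.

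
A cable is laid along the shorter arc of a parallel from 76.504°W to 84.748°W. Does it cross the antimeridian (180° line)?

No

Signed shortest Δλ = ((-84.748 − -76.504 + 180) mod 360) − 180 = -8.244°.
Going west by 8.244° from -76.504° reaches -84.748° without touching 180°.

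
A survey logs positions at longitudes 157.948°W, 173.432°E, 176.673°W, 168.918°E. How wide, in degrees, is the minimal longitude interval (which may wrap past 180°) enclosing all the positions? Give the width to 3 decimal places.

Sort the longitudes: -176.673°, -157.948°, +168.918°, +173.432°.
Eastward gaps between consecutive values (wrapping around): 18.725°, 326.866°, 4.514°, 9.895°.
Largest gap = 326.866° ⇒ minimal covering band is its complement: 360° − 326.866° = 33.134°.
Band runs from +168.918° eastward to -157.948°, crossing the antimeridian.

33.134°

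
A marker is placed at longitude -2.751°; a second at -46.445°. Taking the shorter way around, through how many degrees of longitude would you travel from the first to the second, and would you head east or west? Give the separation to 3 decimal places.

43.694° west

Raw difference: -46.445 − -2.751 = -43.694°.
Normalise into (−180°, 180°]: -43.694° stays -43.694°.
Negative ⇒ the second point lies to the west; separation 43.694°.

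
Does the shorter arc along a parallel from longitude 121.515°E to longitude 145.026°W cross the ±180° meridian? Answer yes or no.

Naïve |-145.026 − 121.515| = 266.541° > 180°, so the shorter arc goes the other way round — across 180°.
Signed shortest Δλ = ((-145.026 − 121.515 + 180) mod 360) − 180 = 93.459°.
Going east by 93.459° from +121.515° passes through 180° before reaching -145.026°.

Yes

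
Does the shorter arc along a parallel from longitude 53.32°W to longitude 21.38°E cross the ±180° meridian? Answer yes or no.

No

Signed shortest Δλ = ((21.38 − -53.32 + 180) mod 360) − 180 = 74.7°.
Going east by 74.7° from -53.32° reaches +21.38° without touching 180°.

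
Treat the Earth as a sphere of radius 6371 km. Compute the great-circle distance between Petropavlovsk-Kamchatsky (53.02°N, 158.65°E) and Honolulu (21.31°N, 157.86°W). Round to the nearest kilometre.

Δλ = -157.86 − 158.65 = -316.51°; wrapped into (−180°, 180°]: 43.49°.
Δφ = 21.31 − 53.02 = -31.71°.
a = sin²(Δφ/2) + cos φ₁ · cos φ₂ · sin²(Δλ/2) = 0.151558.
c = 2·atan2(√a, √(1−a)) = 0.79975 rad → d = 6371·c ≈ 5095.22 km.

5095 km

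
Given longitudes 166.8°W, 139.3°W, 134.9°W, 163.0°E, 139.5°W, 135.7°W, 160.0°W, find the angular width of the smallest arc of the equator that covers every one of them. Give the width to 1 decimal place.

Sort the longitudes: -166.8°, -160.0°, -139.5°, -139.3°, -135.7°, -134.9°, +163.0°.
Eastward gaps between consecutive values (wrapping around): 6.8°, 20.5°, 0.2°, 3.6°, 0.8°, 297.9°, 30.2°.
Largest gap = 297.9° ⇒ minimal covering band is its complement: 360° − 297.9° = 62.1°.
Band runs from +163.0° eastward to -134.9°, crossing the antimeridian.

62.1°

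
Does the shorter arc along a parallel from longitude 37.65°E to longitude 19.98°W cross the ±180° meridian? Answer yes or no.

No

Signed shortest Δλ = ((-19.98 − 37.65 + 180) mod 360) − 180 = -57.63°.
Going west by 57.63° from +37.65° reaches -19.98° without touching 180°.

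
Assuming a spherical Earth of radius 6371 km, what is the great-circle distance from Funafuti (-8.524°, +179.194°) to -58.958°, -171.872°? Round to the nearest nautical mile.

Δλ = -171.872 − 179.194 = -351.066°; wrapped into (−180°, 180°]: 8.934°.
Δφ = -58.958 − -8.524 = -50.434°.
a = sin²(Δφ/2) + cos φ₁ · cos φ₂ · sin²(Δλ/2) = 0.184610.
c = 2·atan2(√a, √(1−a)) = 0.88824 rad → d = 6371·c ≈ 5658.97 km ≈ 3055.60 nmi.

3056 nmi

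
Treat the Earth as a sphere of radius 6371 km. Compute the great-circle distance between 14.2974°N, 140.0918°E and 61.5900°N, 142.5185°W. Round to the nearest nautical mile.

4291 nmi

Δλ = -142.5185 − 140.0918 = -282.6103°; wrapped into (−180°, 180°]: 77.3897°.
Δφ = 61.5900 − 14.2974 = 47.2926°.
a = sin²(Δφ/2) + cos φ₁ · cos φ₂ · sin²(Δλ/2) = 0.341066.
c = 2·atan2(√a, √(1−a)) = 1.24732 rad → d = 6371·c ≈ 7946.66 km ≈ 4290.85 nmi.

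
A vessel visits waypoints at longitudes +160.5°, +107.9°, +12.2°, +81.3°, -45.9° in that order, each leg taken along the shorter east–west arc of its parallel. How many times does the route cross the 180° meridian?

Leg 1: +160.5° → +107.9°, shortest Δλ = -52.6° (west) — does not cross 180°.
Leg 2: +107.9° → +12.2°, shortest Δλ = -95.7° (west) — does not cross 180°.
Leg 3: +12.2° → +81.3°, shortest Δλ = 69.1° (east) — does not cross 180°.
Leg 4: +81.3° → -45.9°, shortest Δλ = -127.2° (west) — does not cross 180°.
Total crossings: 0.

0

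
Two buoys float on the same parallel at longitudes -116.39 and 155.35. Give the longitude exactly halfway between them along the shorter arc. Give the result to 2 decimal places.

Signed shortest Δλ from -116.39° to +155.35° is -88.26°.
Midpoint longitude = -116.39° + (-88.26°)/2 = -116.39° − 44.13° = -160.52°.
(The naïve average (-116.39 + +155.35)/2 = 19.48° is on the wrong side of the globe.)

-160.52°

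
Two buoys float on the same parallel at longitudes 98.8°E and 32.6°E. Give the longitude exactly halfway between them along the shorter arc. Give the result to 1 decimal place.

65.7°E

Signed shortest Δλ from +98.8° to +32.6° is -66.2°.
Midpoint longitude = +98.8° + (-66.2°)/2 = +98.8° − 33.1° = +65.7°.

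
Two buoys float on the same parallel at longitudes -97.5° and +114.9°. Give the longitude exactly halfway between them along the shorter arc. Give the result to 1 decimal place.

-171.3°

Signed shortest Δλ from -97.5° to +114.9° is -147.6°.
Midpoint longitude = -97.5° + (-147.6°)/2 = -97.5° − 73.8° = -171.3°.
(The naïve average (-97.5 + +114.9)/2 = 8.7° is on the wrong side of the globe.)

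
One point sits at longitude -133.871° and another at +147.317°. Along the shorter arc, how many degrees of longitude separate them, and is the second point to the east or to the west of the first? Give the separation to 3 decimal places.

78.812° west

Raw difference: 147.317 − -133.871 = 281.188°.
Normalise into (−180°, 180°]: 281.188° − 360° = -78.812°.
Negative ⇒ the second point lies to the west; separation 78.812°.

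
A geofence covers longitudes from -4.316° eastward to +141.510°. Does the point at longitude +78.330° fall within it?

Band width going east from -4.316° to +141.510°: ((141.510 − -4.316) mod 360) = 145.826°.
Offset of +78.330° east of the west edge: ((78.330 − -4.316) mod 360) = 82.646°.
82.646° ≤ 145.826° ⇒ inside.

Yes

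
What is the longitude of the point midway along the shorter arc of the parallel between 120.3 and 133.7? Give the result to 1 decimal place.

Signed shortest Δλ from +120.3° to +133.7° is +13.4°.
Midpoint longitude = +120.3° + (+13.4°)/2 = +120.3° + 6.7° = +127.0°.

+127.0°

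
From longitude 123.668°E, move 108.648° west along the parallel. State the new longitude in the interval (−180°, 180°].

Start at +123.668°; shift −108.648° → +15.020°.
+15.020° already lies in (−180°, 180°].

15.020°E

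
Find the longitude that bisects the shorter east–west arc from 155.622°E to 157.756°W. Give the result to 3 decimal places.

178.933°E

Signed shortest Δλ from +155.622° to -157.756° is +46.622°.
Midpoint longitude = +155.622° + (+46.622°)/2 = +155.622° + 23.311° = +178.933°.
(The naïve average (+155.622 + -157.756)/2 = -1.067° is on the wrong side of the globe.)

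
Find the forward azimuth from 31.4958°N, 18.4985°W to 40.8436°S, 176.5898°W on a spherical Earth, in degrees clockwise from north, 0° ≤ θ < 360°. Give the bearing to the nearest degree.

Δλ = -176.5898 − -18.4985 = -158.0913°.
θ = atan2( sin Δλ · cos φ₂ , cos φ₁ · sin φ₂ − sin φ₁ · cos φ₂ · cos Δλ )
  = atan2(-0.28227, -0.19097) = -124.080° → normalised to [0°, 360°): 235.920°.

236°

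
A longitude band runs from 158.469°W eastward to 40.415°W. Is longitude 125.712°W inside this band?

Yes

Band width going east from -158.469° to -40.415°: ((-40.415 − -158.469) mod 360) = 118.054°.
Offset of -125.712° east of the west edge: ((-125.712 − -158.469) mod 360) = 32.757°.
32.757° ≤ 118.054° ⇒ inside.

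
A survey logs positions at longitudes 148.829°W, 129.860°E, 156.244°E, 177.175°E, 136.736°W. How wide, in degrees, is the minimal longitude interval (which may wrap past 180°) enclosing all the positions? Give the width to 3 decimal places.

Sort the longitudes: -148.829°, -136.736°, +129.860°, +156.244°, +177.175°.
Eastward gaps between consecutive values (wrapping around): 12.093°, 266.596°, 26.384°, 20.931°, 33.996°.
Largest gap = 266.596° ⇒ minimal covering band is its complement: 360° − 266.596° = 93.404°.
Band runs from +129.860° eastward to -136.736°, crossing the antimeridian.

93.404°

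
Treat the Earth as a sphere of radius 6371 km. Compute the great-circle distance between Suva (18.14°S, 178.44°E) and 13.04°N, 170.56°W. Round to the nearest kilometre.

3671 km

Δλ = -170.56 − 178.44 = -349.00°; wrapped into (−180°, 180°]: 11.00°.
Δφ = 13.04 − -18.14 = 31.18°.
a = sin²(Δφ/2) + cos φ₁ · cos φ₂ · sin²(Δλ/2) = 0.080732.
c = 2·atan2(√a, √(1−a)) = 0.57621 rad → d = 6371·c ≈ 3671.01 km.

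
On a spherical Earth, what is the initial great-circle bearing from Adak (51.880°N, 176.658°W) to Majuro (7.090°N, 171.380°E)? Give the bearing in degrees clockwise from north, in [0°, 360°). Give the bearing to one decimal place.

196.7°

Δλ = 171.380 − -176.658 = 348.038°; wrapped into (−180°, 180°]: -11.962°.
θ = atan2( sin Δλ · cos φ₂ , cos φ₁ · sin φ₂ − sin φ₁ · cos φ₂ · cos Δλ )
  = atan2(-0.20568, -0.68756) = -163.346° → normalised to [0°, 360°): 196.654°.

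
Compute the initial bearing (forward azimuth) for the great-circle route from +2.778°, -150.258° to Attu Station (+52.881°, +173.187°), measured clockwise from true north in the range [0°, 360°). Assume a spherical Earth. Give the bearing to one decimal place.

335.1°

Δλ = 173.187 − -150.258 = 323.445°; wrapped into (−180°, 180°]: -36.555°.
θ = atan2( sin Δλ · cos φ₂ , cos φ₁ · sin φ₂ − sin φ₁ · cos φ₂ · cos Δλ )
  = atan2(-0.35942, 0.77295) = -24.939° → normalised to [0°, 360°): 335.061°.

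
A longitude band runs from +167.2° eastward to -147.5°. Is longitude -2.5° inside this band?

No

Band width going east from +167.2° to -147.5°: ((-147.5 − 167.2) mod 360) = 45.3°.
Offset of -2.5° east of the west edge: ((-2.5 − 167.2) mod 360) = 190.3°.
190.3° > 45.3° ⇒ outside.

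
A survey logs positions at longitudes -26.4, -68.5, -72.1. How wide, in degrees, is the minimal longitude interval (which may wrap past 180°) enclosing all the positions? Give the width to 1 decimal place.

Sort the longitudes: -72.1°, -68.5°, -26.4°.
Eastward gaps between consecutive values (wrapping around): 3.6°, 42.1°, 314.3°.
Largest gap = 314.3° ⇒ minimal covering band is its complement: 360° − 314.3° = 45.7°.
Band runs from -72.1° eastward to -26.4°.

45.7°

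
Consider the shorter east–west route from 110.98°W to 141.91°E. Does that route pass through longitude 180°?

Naïve |141.91 − -110.98| = 252.89° > 180°, so the shorter arc goes the other way round — across 180°.
Signed shortest Δλ = ((141.91 − -110.98 + 180) mod 360) − 180 = -107.11°.
Going west by 107.11° from -110.98° passes through 180° before reaching +141.91°.

Yes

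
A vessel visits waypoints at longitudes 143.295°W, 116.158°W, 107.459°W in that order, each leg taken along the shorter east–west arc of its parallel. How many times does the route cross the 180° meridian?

Leg 1: -143.295° → -116.158°, shortest Δλ = 27.137° (east) — does not cross 180°.
Leg 2: -116.158° → -107.459°, shortest Δλ = 8.699° (east) — does not cross 180°.
Total crossings: 0.

0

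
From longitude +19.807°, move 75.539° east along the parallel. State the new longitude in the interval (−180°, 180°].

Start at +19.807°; shift +75.539° → +95.346°.
+95.346° already lies in (−180°, 180°].

+95.346°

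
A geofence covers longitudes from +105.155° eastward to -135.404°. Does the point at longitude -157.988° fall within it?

Band width going east from +105.155° to -135.404°: ((-135.404 − 105.155) mod 360) = 119.441°.
Offset of -157.988° east of the west edge: ((-157.988 − 105.155) mod 360) = 96.857°.
96.857° ≤ 119.441° ⇒ inside.

Yes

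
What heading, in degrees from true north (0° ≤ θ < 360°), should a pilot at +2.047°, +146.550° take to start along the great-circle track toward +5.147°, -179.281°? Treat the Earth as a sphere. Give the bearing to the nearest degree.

Δλ = -179.281 − 146.550 = -325.831°; wrapped into (−180°, 180°]: 34.169°.
θ = atan2( sin Δλ · cos φ₂ , cos φ₁ · sin φ₂ − sin φ₁ · cos φ₂ · cos Δλ )
  = atan2(0.55937, 0.06022) = 83.855° → normalised to [0°, 360°): 83.855°.

84°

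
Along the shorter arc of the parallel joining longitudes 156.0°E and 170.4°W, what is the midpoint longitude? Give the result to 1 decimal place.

Signed shortest Δλ from +156.0° to -170.4° is +33.6°.
Midpoint longitude = +156.0° + (+33.6°)/2 = +156.0° + 16.8° = +172.8°.
(The naïve average (+156.0 + -170.4)/2 = -7.2° is on the wrong side of the globe.)

172.8°E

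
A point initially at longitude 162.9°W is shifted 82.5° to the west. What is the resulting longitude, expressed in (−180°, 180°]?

114.6°E

Start at -162.9°; shift −82.5° → -245.4°.
-245.4° lies outside (−180°, 180°]; add 360° → +114.6°.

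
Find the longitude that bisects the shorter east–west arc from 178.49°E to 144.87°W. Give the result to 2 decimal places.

163.19°W

Signed shortest Δλ from +178.49° to -144.87° is +36.64°.
Midpoint longitude = +178.49° + (+36.64°)/2 = +178.49° + 18.32° = +196.81°.
Normalise into (−180°, 180°]: -163.19°.
(The naïve average (+178.49 + -144.87)/2 = 16.81° is on the wrong side of the globe.)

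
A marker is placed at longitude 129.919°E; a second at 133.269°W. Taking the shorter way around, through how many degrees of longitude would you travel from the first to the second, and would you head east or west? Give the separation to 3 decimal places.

96.812° east

Raw difference: -133.269 − 129.919 = -263.188°.
Normalise into (−180°, 180°]: -263.188° + 360° = 96.812°.
Positive ⇒ the second point lies to the east; separation 96.812°.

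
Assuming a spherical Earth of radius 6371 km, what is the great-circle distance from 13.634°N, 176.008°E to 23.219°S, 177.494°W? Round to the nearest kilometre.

4158 km

Δλ = -177.494 − 176.008 = -353.502°; wrapped into (−180°, 180°]: 6.498°.
Δφ = -23.219 − 13.634 = -36.853°.
a = sin²(Δφ/2) + cos φ₁ · cos φ₂ · sin²(Δλ/2) = 0.102780.
c = 2·atan2(√a, √(1−a)) = 0.65271 rad → d = 6371·c ≈ 4158.43 km.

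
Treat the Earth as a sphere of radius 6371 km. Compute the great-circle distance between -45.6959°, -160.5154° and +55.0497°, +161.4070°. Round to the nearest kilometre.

Δλ = 161.4070 − -160.5154 = 321.9224°; wrapped into (−180°, 180°]: -38.0776°.
Δφ = 55.0497 − -45.6959 = 100.7456°.
a = sin²(Δφ/2) + cos φ₁ · cos φ₂ · sin²(Δλ/2) = 0.635803.
c = 2·atan2(√a, √(1−a)) = 1.84586 rad → d = 6371·c ≈ 11759.95 km.

11760 km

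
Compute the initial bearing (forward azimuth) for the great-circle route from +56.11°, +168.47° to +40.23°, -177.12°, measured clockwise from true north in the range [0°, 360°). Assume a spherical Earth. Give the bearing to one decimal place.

143.2°

Δλ = -177.12 − 168.47 = -345.59°; wrapped into (−180°, 180°]: 14.41°.
θ = atan2( sin Δλ · cos φ₂ , cos φ₁ · sin φ₂ − sin φ₁ · cos φ₂ · cos Δλ )
  = atan2(0.18999, -0.25369) = 143.169° → normalised to [0°, 360°): 143.169°.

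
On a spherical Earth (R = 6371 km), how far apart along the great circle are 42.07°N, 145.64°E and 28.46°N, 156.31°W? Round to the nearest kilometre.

5376 km

Δλ = -156.31 − 145.64 = -301.95°; wrapped into (−180°, 180°]: 58.05°.
Δφ = 28.46 − 42.07 = -13.61°.
a = sin²(Δφ/2) + cos φ₁ · cos φ₂ · sin²(Δλ/2) = 0.167673.
c = 2·atan2(√a, √(1−a)) = 0.84377 rad → d = 6371·c ≈ 5375.63 km.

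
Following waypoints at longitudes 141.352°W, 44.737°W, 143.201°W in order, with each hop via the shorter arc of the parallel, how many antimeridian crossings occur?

0

Leg 1: -141.352° → -44.737°, shortest Δλ = 96.615° (east) — does not cross 180°.
Leg 2: -44.737° → -143.201°, shortest Δλ = -98.464° (west) — does not cross 180°.
Total crossings: 0.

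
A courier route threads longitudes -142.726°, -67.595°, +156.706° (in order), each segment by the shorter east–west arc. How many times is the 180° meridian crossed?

1

Leg 1: -142.726° → -67.595°, shortest Δλ = 75.131° (east) — does not cross 180°.
Leg 2: -67.595° → +156.706°, shortest Δλ = -135.699° (west) — crosses 180°.
Total crossings: 1.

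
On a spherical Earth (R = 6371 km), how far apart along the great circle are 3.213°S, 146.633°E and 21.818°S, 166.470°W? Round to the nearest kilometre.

5464 km

Δλ = -166.470 − 146.633 = -313.103°; wrapped into (−180°, 180°]: 46.897°.
Δφ = -21.818 − -3.213 = -18.605°.
a = sin²(Δφ/2) + cos φ₁ · cos φ₂ · sin²(Δλ/2) = 0.172900.
c = 2·atan2(√a, √(1−a)) = 0.85767 rad → d = 6371·c ≈ 5464.23 km.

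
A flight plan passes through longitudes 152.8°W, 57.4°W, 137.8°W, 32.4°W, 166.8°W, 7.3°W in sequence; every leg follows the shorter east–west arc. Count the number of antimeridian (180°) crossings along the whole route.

0

Leg 1: -152.8° → -57.4°, shortest Δλ = 95.4° (east) — does not cross 180°.
Leg 2: -57.4° → -137.8°, shortest Δλ = -80.4° (west) — does not cross 180°.
Leg 3: -137.8° → -32.4°, shortest Δλ = 105.4° (east) — does not cross 180°.
Leg 4: -32.4° → -166.8°, shortest Δλ = -134.4° (west) — does not cross 180°.
Leg 5: -166.8° → -7.3°, shortest Δλ = 159.5° (east) — does not cross 180°.
Total crossings: 0.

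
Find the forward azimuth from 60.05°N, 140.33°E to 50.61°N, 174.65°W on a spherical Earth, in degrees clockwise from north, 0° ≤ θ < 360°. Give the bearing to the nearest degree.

Δλ = -174.65 − 140.33 = -314.98°; wrapped into (−180°, 180°]: 45.02°.
θ = atan2( sin Δλ · cos φ₂ , cos φ₁ · sin φ₂ − sin φ₁ · cos φ₂ · cos Δλ )
  = atan2(0.44888, -0.00283) = 90.361° → normalised to [0°, 360°): 90.361°.

90°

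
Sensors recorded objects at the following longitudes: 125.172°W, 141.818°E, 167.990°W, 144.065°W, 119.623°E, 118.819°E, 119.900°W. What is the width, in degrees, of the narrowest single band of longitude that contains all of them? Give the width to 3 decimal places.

121.281°

Sort the longitudes: -167.990°, -144.065°, -125.172°, -119.900°, +118.819°, +119.623°, +141.818°.
Eastward gaps between consecutive values (wrapping around): 23.925°, 18.893°, 5.272°, 238.719°, 0.804°, 22.195°, 50.192°.
Largest gap = 238.719° ⇒ minimal covering band is its complement: 360° − 238.719° = 121.281°.
Band runs from +118.819° eastward to -119.900°, crossing the antimeridian.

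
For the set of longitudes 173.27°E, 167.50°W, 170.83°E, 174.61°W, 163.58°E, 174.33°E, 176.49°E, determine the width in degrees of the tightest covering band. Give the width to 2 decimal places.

Sort the longitudes: -174.61°, -167.50°, +163.58°, +170.83°, +173.27°, +174.33°, +176.49°.
Eastward gaps between consecutive values (wrapping around): 7.11°, 331.08°, 7.25°, 2.44°, 1.06°, 2.16°, 8.90°.
Largest gap = 331.08° ⇒ minimal covering band is its complement: 360° − 331.08° = 28.92°.
Band runs from +163.58° eastward to -167.50°, crossing the antimeridian.

28.92°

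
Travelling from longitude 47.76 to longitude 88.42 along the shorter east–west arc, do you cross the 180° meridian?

No

Signed shortest Δλ = ((88.42 − 47.76 + 180) mod 360) − 180 = 40.66°.
Going east by 40.66° from +47.76° reaches +88.42° without touching 180°.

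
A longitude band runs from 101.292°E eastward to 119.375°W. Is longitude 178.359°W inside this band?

Band width going east from +101.292° to -119.375°: ((-119.375 − 101.292) mod 360) = 139.333°.
Offset of -178.359° east of the west edge: ((-178.359 − 101.292) mod 360) = 80.349°.
80.349° ≤ 139.333° ⇒ inside.

Yes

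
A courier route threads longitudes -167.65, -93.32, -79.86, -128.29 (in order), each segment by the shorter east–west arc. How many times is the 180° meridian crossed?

Leg 1: -167.65° → -93.32°, shortest Δλ = 74.33° (east) — does not cross 180°.
Leg 2: -93.32° → -79.86°, shortest Δλ = 13.46° (east) — does not cross 180°.
Leg 3: -79.86° → -128.29°, shortest Δλ = -48.43° (west) — does not cross 180°.
Total crossings: 0.

0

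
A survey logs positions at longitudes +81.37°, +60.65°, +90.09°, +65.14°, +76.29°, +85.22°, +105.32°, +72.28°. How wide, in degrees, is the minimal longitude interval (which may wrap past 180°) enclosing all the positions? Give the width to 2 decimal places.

Sort the longitudes: +60.65°, +65.14°, +72.28°, +76.29°, +81.37°, +85.22°, +90.09°, +105.32°.
Eastward gaps between consecutive values (wrapping around): 4.49°, 7.14°, 4.01°, 5.08°, 3.85°, 4.87°, 15.23°, 315.33°.
Largest gap = 315.33° ⇒ minimal covering band is its complement: 360° − 315.33° = 44.67°.
Band runs from +60.65° eastward to +105.32°.

44.67°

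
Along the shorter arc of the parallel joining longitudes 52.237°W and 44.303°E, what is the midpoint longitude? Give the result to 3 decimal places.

3.967°W

Signed shortest Δλ from -52.237° to +44.303° is +96.540°.
Midpoint longitude = -52.237° + (+96.540°)/2 = -52.237° + 48.270° = -3.967°.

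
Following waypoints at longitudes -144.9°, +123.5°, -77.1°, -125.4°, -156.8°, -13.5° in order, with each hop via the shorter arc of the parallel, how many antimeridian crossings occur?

2

Leg 1: -144.9° → +123.5°, shortest Δλ = -91.6° (west) — crosses 180°.
Leg 2: +123.5° → -77.1°, shortest Δλ = 159.4° (east) — crosses 180°.
Leg 3: -77.1° → -125.4°, shortest Δλ = -48.3° (west) — does not cross 180°.
Leg 4: -125.4° → -156.8°, shortest Δλ = -31.4° (west) — does not cross 180°.
Leg 5: -156.8° → -13.5°, shortest Δλ = 143.3° (east) — does not cross 180°.
Total crossings: 2.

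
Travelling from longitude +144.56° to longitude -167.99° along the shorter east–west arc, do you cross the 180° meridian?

Yes

Naïve |-167.99 − 144.56| = 312.55° > 180°, so the shorter arc goes the other way round — across 180°.
Signed shortest Δλ = ((-167.99 − 144.56 + 180) mod 360) − 180 = 47.45°.
Going east by 47.45° from +144.56° passes through 180° before reaching -167.99°.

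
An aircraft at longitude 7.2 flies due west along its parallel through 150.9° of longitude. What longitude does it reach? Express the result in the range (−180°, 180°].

-143.7°

Start at +7.2°; shift −150.9° → -143.7°.
-143.7° already lies in (−180°, 180°].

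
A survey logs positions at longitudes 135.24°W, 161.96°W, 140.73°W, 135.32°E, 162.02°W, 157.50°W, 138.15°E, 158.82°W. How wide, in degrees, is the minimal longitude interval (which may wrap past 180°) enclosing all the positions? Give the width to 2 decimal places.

Sort the longitudes: -162.02°, -161.96°, -158.82°, -157.50°, -140.73°, -135.24°, +135.32°, +138.15°.
Eastward gaps between consecutive values (wrapping around): 0.06°, 3.14°, 1.32°, 16.77°, 5.49°, 270.56°, 2.83°, 59.83°.
Largest gap = 270.56° ⇒ minimal covering band is its complement: 360° − 270.56° = 89.44°.
Band runs from +135.32° eastward to -135.24°, crossing the antimeridian.

89.44°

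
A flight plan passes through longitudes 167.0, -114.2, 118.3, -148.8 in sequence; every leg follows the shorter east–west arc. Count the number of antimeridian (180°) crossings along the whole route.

3

Leg 1: +167.0° → -114.2°, shortest Δλ = 78.8° (east) — crosses 180°.
Leg 2: -114.2° → +118.3°, shortest Δλ = -127.5° (west) — crosses 180°.
Leg 3: +118.3° → -148.8°, shortest Δλ = 92.9° (east) — crosses 180°.
Total crossings: 3.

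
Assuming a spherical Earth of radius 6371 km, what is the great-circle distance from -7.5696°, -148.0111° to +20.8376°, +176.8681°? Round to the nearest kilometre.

Δλ = 176.8681 − -148.0111 = 324.8792°; wrapped into (−180°, 180°]: -35.1208°.
Δφ = 20.8376 − -7.5696 = 28.4072°.
a = sin²(Δφ/2) + cos φ₁ · cos φ₂ · sin²(Δλ/2) = 0.144540.
c = 2·atan2(√a, √(1−a)) = 0.77999 rad → d = 6371·c ≈ 4969.32 km.

4969 km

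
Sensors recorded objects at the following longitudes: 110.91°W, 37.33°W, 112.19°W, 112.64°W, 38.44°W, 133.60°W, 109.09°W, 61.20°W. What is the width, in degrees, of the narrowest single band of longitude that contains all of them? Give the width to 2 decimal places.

Sort the longitudes: -133.60°, -112.64°, -112.19°, -110.91°, -109.09°, -61.20°, -38.44°, -37.33°.
Eastward gaps between consecutive values (wrapping around): 20.96°, 0.45°, 1.28°, 1.82°, 47.89°, 22.76°, 1.11°, 263.73°.
Largest gap = 263.73° ⇒ minimal covering band is its complement: 360° − 263.73° = 96.27°.
Band runs from -133.60° eastward to -37.33°.

96.27°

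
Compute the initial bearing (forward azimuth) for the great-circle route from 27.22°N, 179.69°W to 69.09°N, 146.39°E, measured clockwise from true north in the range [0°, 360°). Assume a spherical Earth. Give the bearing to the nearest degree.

344°

Δλ = 146.39 − -179.69 = 326.08°; wrapped into (−180°, 180°]: -33.92°.
θ = atan2( sin Δλ · cos φ₂ , cos φ₁ · sin φ₂ − sin φ₁ · cos φ₂ · cos Δλ )
  = atan2(-0.19916, 0.69522) = -15.986° → normalised to [0°, 360°): 344.014°.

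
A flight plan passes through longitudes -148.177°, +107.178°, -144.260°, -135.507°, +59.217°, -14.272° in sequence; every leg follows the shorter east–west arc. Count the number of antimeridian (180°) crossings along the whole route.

3

Leg 1: -148.177° → +107.178°, shortest Δλ = -104.645° (west) — crosses 180°.
Leg 2: +107.178° → -144.260°, shortest Δλ = 108.562° (east) — crosses 180°.
Leg 3: -144.260° → -135.507°, shortest Δλ = 8.753° (east) — does not cross 180°.
Leg 4: -135.507° → +59.217°, shortest Δλ = -165.276° (west) — crosses 180°.
Leg 5: +59.217° → -14.272°, shortest Δλ = -73.489° (west) — does not cross 180°.
Total crossings: 3.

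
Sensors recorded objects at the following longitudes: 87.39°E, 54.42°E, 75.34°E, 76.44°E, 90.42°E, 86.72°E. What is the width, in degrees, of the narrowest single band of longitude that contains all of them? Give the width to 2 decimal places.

Sort the longitudes: +54.42°, +75.34°, +76.44°, +86.72°, +87.39°, +90.42°.
Eastward gaps between consecutive values (wrapping around): 20.92°, 1.10°, 10.28°, 0.67°, 3.03°, 324.00°.
Largest gap = 324.00° ⇒ minimal covering band is its complement: 360° − 324.00° = 36.00°.
Band runs from +54.42° eastward to +90.42°.

36.00°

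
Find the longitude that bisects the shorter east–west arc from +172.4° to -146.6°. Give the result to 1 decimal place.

-167.1°

Signed shortest Δλ from +172.4° to -146.6° is +41.0°.
Midpoint longitude = +172.4° + (+41.0°)/2 = +172.4° + 20.5° = +192.9°.
Normalise into (−180°, 180°]: -167.1°.
(The naïve average (+172.4 + -146.6)/2 = 12.9° is on the wrong side of the globe.)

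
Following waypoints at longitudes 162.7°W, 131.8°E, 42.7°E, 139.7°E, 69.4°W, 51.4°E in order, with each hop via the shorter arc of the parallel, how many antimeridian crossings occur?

Leg 1: -162.7° → +131.8°, shortest Δλ = -65.5° (west) — crosses 180°.
Leg 2: +131.8° → +42.7°, shortest Δλ = -89.1° (west) — does not cross 180°.
Leg 3: +42.7° → +139.7°, shortest Δλ = 97.0° (east) — does not cross 180°.
Leg 4: +139.7° → -69.4°, shortest Δλ = 150.9° (east) — crosses 180°.
Leg 5: -69.4° → +51.4°, shortest Δλ = 120.8° (east) — does not cross 180°.
Total crossings: 2.

2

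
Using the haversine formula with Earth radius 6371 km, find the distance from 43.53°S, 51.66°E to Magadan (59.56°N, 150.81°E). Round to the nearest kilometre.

Δλ = 150.81 − 51.66 = 99.15°.
Δφ = 59.56 − -43.53 = 103.09°.
a = sin²(Δφ/2) + cos φ₁ · cos φ₂ · sin²(Δλ/2) = 0.826105.
c = 2·atan2(√a, √(1−a)) = 2.28129 rad → d = 6371·c ≈ 14534.12 km.

14534 km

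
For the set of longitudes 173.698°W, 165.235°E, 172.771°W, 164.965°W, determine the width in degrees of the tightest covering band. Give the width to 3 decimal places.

Sort the longitudes: -173.698°, -172.771°, -164.965°, +165.235°.
Eastward gaps between consecutive values (wrapping around): 0.927°, 7.806°, 330.200°, 21.067°.
Largest gap = 330.200° ⇒ minimal covering band is its complement: 360° − 330.200° = 29.800°.
Band runs from +165.235° eastward to -164.965°, crossing the antimeridian.

29.800°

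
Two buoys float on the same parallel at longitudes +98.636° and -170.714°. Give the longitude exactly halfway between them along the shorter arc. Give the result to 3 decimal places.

Signed shortest Δλ from +98.636° to -170.714° is +90.650°.
Midpoint longitude = +98.636° + (+90.650°)/2 = +98.636° + 45.325° = +143.961°.
(The naïve average (+98.636 + -170.714)/2 = -36.039° is on the wrong side of the globe.)

+143.961°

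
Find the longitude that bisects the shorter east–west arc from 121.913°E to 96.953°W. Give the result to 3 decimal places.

Signed shortest Δλ from +121.913° to -96.953° is +141.134°.
Midpoint longitude = +121.913° + (+141.134°)/2 = +121.913° + 70.567° = +192.480°.
Normalise into (−180°, 180°]: -167.520°.
(The naïve average (+121.913 + -96.953)/2 = 12.48° is on the wrong side of the globe.)

167.520°W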